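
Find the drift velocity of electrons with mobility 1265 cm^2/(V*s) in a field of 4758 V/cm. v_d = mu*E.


Step 1: v_d = mu * E
Step 2: v_d = 1265 * 4758 = 6018870
Step 3: v_d = 6.02e+06 cm/s

6.02e+06


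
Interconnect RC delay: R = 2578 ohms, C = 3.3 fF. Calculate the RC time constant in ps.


Step 1: tau = R * C
Step 2: tau = 2578 * 3.3 fF = 2578 * 3.3e-15 F
Step 3: tau = 8.5074e-12 s = 8.5074 ps

8.5074


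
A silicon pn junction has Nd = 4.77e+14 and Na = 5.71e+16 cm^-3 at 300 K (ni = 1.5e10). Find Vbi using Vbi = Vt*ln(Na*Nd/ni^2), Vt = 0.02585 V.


Step 1: Compute Na*Nd/ni^2 = 5.71e+16 * 4.77e+14 / (1.5e10)^2 = 1.2105e+11
Step 2: ln(1.2105e+11) = 25.5195
Step 3: Vbi = 0.02585 * 25.5195 = 0.66 V

0.66


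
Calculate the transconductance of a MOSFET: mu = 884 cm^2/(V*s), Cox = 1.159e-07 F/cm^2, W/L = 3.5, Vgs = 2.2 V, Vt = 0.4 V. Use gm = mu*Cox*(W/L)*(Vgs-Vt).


Step 1: Vov = Vgs - Vt = 2.2 - 0.4 = 1.8 V
Step 2: gm = mu * Cox * (W/L) * Vov
Step 3: gm = 884 * 1.159e-07 * 3.5 * 1.8 = 6.45e-04 S

6.45e-04


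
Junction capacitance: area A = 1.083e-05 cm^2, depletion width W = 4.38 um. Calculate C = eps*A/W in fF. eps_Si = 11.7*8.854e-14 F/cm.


Step 1: eps_Si = 11.7 * 8.854e-14 = 1.035918e-12 F/cm
Step 2: W in cm = 4.38 * 1e-4 = 4.38e-04 cm
Step 3: C = 1.035918e-12 * 1.083e-05 / 4.38e-04 = 2.561414e-14 F
Step 4: C = 25.61 fF

25.61


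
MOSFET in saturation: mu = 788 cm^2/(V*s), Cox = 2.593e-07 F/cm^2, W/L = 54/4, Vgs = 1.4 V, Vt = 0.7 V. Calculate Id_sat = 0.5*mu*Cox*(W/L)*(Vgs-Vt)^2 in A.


Step 1: Overdrive voltage Vov = Vgs - Vt = 1.4 - 0.7 = 0.7 V
Step 2: W/L = 54/4 = 13.5
Step 3: Id = 0.5 * 788 * 2.593e-07 * 13.5 * 0.7^2
Step 4: Id = 6.76e-04 A

6.76e-04


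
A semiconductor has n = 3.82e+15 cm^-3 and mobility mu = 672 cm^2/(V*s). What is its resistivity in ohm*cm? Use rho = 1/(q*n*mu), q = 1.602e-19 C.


Step 1: sigma = q * n * mu = 1.602e-19 * 3.82e+15 * 672 = 4.11240e-01 S/cm
Step 2: rho = 1 / sigma = 1 / 4.11240e-01 = 2.432 ohm*cm

2.432


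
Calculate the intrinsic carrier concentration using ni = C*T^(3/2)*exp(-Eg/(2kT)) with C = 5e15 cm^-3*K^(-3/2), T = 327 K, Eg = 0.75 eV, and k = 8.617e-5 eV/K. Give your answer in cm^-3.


Step 1: Compute kT = 8.617e-5 * 327 = 0.02817759 eV
Step 2: Exponent = -Eg/(2kT) = -0.75/(2*0.02817759) = -13.30845
Step 3: T^(3/2) = 327^1.5 = 5913.19
Step 4: ni = 5e15 * 5913.19 * exp(-13.30845) = 4.91e+13 cm^-3

4.91e+13


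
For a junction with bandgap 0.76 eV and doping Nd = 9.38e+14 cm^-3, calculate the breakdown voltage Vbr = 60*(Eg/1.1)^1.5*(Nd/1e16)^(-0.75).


Step 1: Eg/1.1 = 0.76/1.1 = 0.690909
Step 2: (Eg/1.1)^1.5 = 0.690909^1.5 = 0.574290
Step 3: (Nd/1e16)^(-0.75) = (0.0938)^(-0.75) = 5.899944
Step 4: Vbr = 60 * 0.574290 * 5.899944 = 203.3 V

203.3


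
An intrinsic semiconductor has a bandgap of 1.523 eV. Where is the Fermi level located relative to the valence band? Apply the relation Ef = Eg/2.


Step 1: For an intrinsic semiconductor, the Fermi level sits at midgap.
Step 2: Ef = Eg / 2 = 1.523 / 2 = 0.7615 eV

0.7615


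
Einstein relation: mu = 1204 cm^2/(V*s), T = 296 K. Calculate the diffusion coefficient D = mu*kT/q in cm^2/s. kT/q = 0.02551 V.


Step 1: D = mu * (kT/q)
Step 2: D = 1204 * 0.02551
Step 3: D = 30.71 cm^2/s

30.71


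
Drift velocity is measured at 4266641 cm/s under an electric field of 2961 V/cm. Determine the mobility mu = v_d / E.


Step 1: mu = v_d / E
Step 2: mu = 4266641 / 2961
Step 3: mu = 1440.95 cm^2/(V*s)

1440.95


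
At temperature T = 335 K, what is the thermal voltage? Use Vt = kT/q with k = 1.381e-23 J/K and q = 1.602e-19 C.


Step 1: kT = 1.381e-23 * 335 = 4.62635e-21 J
Step 2: Vt = kT/q = 4.62635e-21 / 1.602e-19
Step 3: Vt = 0.02888 V

0.02888


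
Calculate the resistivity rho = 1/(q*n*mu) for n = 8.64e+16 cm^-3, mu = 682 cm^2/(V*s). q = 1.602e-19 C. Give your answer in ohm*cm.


Step 1: sigma = q * n * mu = 1.602e-19 * 8.64e+16 * 682 = 9.43975e+00 S/cm
Step 2: rho = 1 / sigma = 1 / 9.43975e+00 = 0.1059 ohm*cm

0.1059


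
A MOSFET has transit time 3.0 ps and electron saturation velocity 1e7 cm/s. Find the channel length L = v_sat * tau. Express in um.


Step 1: tau in seconds = 3.0 ps * 1e-12 = 3.0000e-12 s
Step 2: L = v_sat * tau = 1e7 * 3.0000e-12 = 3.0000e-05 cm
Step 3: L in um = 3.0000e-05 * 1e4 = 0.3 um

0.3


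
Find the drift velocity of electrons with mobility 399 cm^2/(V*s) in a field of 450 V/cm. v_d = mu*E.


Step 1: v_d = mu * E
Step 2: v_d = 399 * 450 = 179550
Step 3: v_d = 1.80e+05 cm/s

1.80e+05


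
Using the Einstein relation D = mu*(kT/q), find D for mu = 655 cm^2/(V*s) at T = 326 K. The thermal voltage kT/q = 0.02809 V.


Step 1: D = mu * (kT/q)
Step 2: D = 655 * 0.02809
Step 3: D = 18.4 cm^2/s

18.4


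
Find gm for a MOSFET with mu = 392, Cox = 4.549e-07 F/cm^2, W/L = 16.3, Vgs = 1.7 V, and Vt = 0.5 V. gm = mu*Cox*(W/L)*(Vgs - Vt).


Step 1: Vov = Vgs - Vt = 1.7 - 0.5 = 1.2 V
Step 2: gm = mu * Cox * (W/L) * Vov
Step 3: gm = 392 * 4.549e-07 * 16.3 * 1.2 = 3.49e-03 S

3.49e-03


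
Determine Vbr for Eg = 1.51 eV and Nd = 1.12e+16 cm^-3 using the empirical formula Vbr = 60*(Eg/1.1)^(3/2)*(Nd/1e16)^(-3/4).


Step 1: Eg/1.1 = 1.51/1.1 = 1.372727
Step 2: (Eg/1.1)^1.5 = 1.372727^1.5 = 1.608334
Step 3: (Nd/1e16)^(-0.75) = (1.12)^(-0.75) = 0.918515
Step 4: Vbr = 60 * 1.608334 * 0.918515 = 88.6 V

88.6


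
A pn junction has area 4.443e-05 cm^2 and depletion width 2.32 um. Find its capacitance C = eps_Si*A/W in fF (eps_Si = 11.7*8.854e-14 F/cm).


Step 1: eps_Si = 11.7 * 8.854e-14 = 1.035918e-12 F/cm
Step 2: W in cm = 2.32 * 1e-4 = 2.32e-04 cm
Step 3: C = 1.035918e-12 * 4.443e-05 / 2.32e-04 = 1.983872e-13 F
Step 4: C = 198.39 fF

198.39


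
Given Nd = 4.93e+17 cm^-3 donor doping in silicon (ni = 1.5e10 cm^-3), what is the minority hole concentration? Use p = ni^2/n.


Step 1: Since Nd >> ni, n ≈ Nd = 4.93e+17 cm^-3
Step 2: p = ni^2 / n = (1.5e10)^2 / 4.93e+17
Step 3: p = 2.25e20 / 4.93e+17 = 4.56e+02 cm^-3

4.56e+02


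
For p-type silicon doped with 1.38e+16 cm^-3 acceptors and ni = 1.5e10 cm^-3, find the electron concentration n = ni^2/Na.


Step 1: Majority hole concentration p ≈ Na = 1.38e+16 cm^-3
Step 2: n = ni^2 / Na = (1.5e10)^2 / 1.38e+16
Step 3: n = 1.63e+04 cm^-3

1.63e+04


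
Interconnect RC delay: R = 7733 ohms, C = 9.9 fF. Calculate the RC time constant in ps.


Step 1: tau = R * C
Step 2: tau = 7733 * 9.9 fF = 7733 * 9.9e-15 F
Step 3: tau = 7.65567e-11 s = 76.5567 ps

76.5567


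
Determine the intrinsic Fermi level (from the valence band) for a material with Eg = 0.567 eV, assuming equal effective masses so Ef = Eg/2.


Step 1: For an intrinsic semiconductor, the Fermi level sits at midgap.
Step 2: Ef = Eg / 2 = 0.567 / 2 = 0.2835 eV

0.2835


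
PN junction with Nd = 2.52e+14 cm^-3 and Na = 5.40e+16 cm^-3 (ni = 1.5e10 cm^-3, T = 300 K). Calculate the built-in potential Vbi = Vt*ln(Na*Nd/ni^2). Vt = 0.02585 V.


Step 1: Compute Na*Nd/ni^2 = 5.40e+16 * 2.52e+14 / (1.5e10)^2 = 6.0480e+10
Step 2: ln(6.0480e+10) = 24.8256
Step 3: Vbi = 0.02585 * 24.8256 = 0.642 V

0.642


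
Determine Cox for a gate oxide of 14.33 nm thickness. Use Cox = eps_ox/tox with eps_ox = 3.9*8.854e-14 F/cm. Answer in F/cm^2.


Step 1: eps_ox = 3.9 * 8.854e-14 = 3.45306e-13 F/cm
Step 2: tox in cm = 14.33 nm * 1e-7 = 1.4330e-06 cm
Step 3: Cox = 3.45306e-13 / 1.4330e-06 = 2.41e-07 F/cm^2

2.41e-07


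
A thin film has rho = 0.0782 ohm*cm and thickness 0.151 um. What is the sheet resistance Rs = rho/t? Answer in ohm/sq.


Step 1: Convert thickness to cm: t = 0.151 um = 1.5100e-05 cm
Step 2: Rs = rho / t = 0.0782 / 1.5100e-05
Step 3: Rs = 5178.8 ohm/sq

5178.8


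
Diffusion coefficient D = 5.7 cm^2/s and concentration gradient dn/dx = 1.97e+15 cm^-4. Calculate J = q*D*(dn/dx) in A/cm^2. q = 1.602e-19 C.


Step 1: J = q * D * (dn/dx)
Step 2: J = 1.602e-19 * 5.7 * 1.97e+15
Step 3: J = 1.80e-03 A/cm^2

1.80e-03


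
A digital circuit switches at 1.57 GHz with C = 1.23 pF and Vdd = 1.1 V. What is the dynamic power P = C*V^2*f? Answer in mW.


Step 1: V^2 = 1.1^2 = 1.21 V^2
Step 2: P = C*V^2*f = 1.23e-12 F * 1.21 * 1.57e9 Hz
Step 3: P = 2.336631e-03 W
Step 4: P = 2.337 mW

2.337


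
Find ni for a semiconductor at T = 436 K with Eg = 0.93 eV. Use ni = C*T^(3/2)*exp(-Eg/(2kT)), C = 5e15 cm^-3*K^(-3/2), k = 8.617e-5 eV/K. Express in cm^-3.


Step 1: Compute kT = 8.617e-5 * 436 = 0.03757012 eV
Step 2: Exponent = -Eg/(2kT) = -0.93/(2*0.03757012) = -12.37686
Step 3: T^(3/2) = 436^1.5 = 9103.95
Step 4: ni = 5e15 * 9103.95 * exp(-12.37686) = 1.92e+14 cm^-3

1.92e+14


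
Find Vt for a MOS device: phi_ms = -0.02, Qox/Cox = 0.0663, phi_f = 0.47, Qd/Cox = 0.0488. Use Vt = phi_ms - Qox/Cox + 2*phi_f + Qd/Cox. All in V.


Step 1: Vt = phi_ms - Qox/Cox + 2*phi_f + Qd/Cox
Step 2: Vt = -0.02 - 0.0663 + 2*0.47 + 0.0488
Step 3: Vt = -0.02 - 0.0663 + 0.94 + 0.0488
Step 4: Vt = 0.9025 V

0.9025


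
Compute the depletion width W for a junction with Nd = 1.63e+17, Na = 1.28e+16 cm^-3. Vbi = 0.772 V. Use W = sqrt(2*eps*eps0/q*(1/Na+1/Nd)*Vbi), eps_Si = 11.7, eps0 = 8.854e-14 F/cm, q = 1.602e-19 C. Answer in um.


Step 1: 1/Na + 1/Nd = 1/1.28e+16 + 1/1.63e+17 = 8.42600e-17
Step 2: 2*eps*eps0/q = 2*11.7*8.854e-14/1.602e-19 = 1.293281e+07
Step 3: W^2 = 1.293281e+07 * 8.42600e-17 * 0.772 = 8.41263e-10
Step 4: W = sqrt(8.41263e-10) = 2.900e-05 cm = 0.29 um

0.29


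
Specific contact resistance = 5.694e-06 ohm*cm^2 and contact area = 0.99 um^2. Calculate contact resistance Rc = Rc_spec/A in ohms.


Step 1: Convert area to cm^2: 0.99 um^2 = 9.9000e-09 cm^2
Step 2: Rc = Rc_spec / A = 5.694e-06 / 9.9000e-09
Step 3: Rc = 5.75e+02 ohms

5.75e+02


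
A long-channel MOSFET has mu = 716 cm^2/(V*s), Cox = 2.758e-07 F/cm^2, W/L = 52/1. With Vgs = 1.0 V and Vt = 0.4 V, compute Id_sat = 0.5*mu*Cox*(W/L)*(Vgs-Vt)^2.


Step 1: Overdrive voltage Vov = Vgs - Vt = 1.0 - 0.4 = 0.6 V
Step 2: W/L = 52/1 = 52
Step 3: Id = 0.5 * 716 * 2.758e-07 * 52 * 0.6^2
Step 4: Id = 1.85e-03 A

1.85e-03


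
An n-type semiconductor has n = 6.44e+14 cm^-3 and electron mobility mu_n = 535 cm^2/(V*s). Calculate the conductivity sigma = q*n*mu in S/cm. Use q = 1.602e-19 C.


Step 1: sigma = q * n * mu
Step 2: sigma = 1.602e-19 * 6.44e+14 * 535
Step 3: sigma = 5.520e-02 S/cm

5.520e-02


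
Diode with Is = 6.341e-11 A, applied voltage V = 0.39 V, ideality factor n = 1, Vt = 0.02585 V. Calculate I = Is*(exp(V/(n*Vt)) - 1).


Step 1: V/(n*Vt) = 0.39/(1*0.02585) = 15.0870
Step 2: exp(15.0870) = 3.5662e+06
Step 3: I = 6.341e-11 * (3.5662e+06 - 1) = 2.26e-04 A

2.26e-04


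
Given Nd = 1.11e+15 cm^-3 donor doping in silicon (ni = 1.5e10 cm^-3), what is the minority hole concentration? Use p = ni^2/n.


Step 1: Since Nd >> ni, n ≈ Nd = 1.11e+15 cm^-3
Step 2: p = ni^2 / n = (1.5e10)^2 / 1.11e+15
Step 3: p = 2.25e20 / 1.11e+15 = 2.03e+05 cm^-3

2.03e+05


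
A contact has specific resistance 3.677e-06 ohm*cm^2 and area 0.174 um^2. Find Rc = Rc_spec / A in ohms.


Step 1: Convert area to cm^2: 0.174 um^2 = 1.7400e-09 cm^2
Step 2: Rc = Rc_spec / A = 3.677e-06 / 1.7400e-09
Step 3: Rc = 2.11e+03 ohms

2.11e+03


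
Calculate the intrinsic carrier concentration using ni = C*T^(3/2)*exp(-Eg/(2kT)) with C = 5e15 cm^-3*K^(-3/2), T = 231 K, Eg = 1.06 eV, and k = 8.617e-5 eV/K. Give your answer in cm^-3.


Step 1: Compute kT = 8.617e-5 * 231 = 0.01990527 eV
Step 2: Exponent = -Eg/(2kT) = -1.06/(2*0.01990527) = -26.62611
Step 3: T^(3/2) = 231^1.5 = 3510.90
Step 4: ni = 5e15 * 3510.90 * exp(-26.62611) = 4.80e+07 cm^-3

4.80e+07


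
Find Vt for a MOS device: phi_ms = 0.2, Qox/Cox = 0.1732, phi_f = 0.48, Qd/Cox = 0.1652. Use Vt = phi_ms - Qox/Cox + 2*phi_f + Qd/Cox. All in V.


Step 1: Vt = phi_ms - Qox/Cox + 2*phi_f + Qd/Cox
Step 2: Vt = 0.2 - 0.1732 + 2*0.48 + 0.1652
Step 3: Vt = 0.2 - 0.1732 + 0.96 + 0.1652
Step 4: Vt = 1.152 V

1.152


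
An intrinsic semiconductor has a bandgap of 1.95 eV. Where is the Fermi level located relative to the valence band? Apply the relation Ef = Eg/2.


Step 1: For an intrinsic semiconductor, the Fermi level sits at midgap.
Step 2: Ef = Eg / 2 = 1.95 / 2 = 0.975 eV

0.975


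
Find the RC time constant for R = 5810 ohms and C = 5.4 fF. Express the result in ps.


Step 1: tau = R * C
Step 2: tau = 5810 * 5.4 fF = 5810 * 5.4e-15 F
Step 3: tau = 3.1374e-11 s = 31.374 ps

31.374


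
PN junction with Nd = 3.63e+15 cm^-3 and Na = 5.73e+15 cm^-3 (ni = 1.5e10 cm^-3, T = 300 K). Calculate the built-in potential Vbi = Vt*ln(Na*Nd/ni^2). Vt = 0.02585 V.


Step 1: Compute Na*Nd/ni^2 = 5.73e+15 * 3.63e+15 / (1.5e10)^2 = 9.2444e+10
Step 2: ln(9.2444e+10) = 25.2499
Step 3: Vbi = 0.02585 * 25.2499 = 0.653 V

0.653


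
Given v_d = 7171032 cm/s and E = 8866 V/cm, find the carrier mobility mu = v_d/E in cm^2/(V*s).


Step 1: mu = v_d / E
Step 2: mu = 7171032 / 8866
Step 3: mu = 808.82 cm^2/(V*s)

808.82


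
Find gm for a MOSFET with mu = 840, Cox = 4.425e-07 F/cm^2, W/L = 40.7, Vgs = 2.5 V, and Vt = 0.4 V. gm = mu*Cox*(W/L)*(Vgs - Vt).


Step 1: Vov = Vgs - Vt = 2.5 - 0.4 = 2.1 V
Step 2: gm = mu * Cox * (W/L) * Vov
Step 3: gm = 840 * 4.425e-07 * 40.7 * 2.1 = 3.18e-02 S

3.18e-02


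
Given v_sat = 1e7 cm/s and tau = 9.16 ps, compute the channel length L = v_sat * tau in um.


Step 1: tau in seconds = 9.16 ps * 1e-12 = 9.1600e-12 s
Step 2: L = v_sat * tau = 1e7 * 9.1600e-12 = 9.1600e-05 cm
Step 3: L in um = 9.1600e-05 * 1e4 = 0.916 um

0.916


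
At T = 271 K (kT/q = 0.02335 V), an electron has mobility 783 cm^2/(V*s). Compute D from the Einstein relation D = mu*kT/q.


Step 1: D = mu * (kT/q)
Step 2: D = 783 * 0.02335
Step 3: D = 18.28 cm^2/s

18.28


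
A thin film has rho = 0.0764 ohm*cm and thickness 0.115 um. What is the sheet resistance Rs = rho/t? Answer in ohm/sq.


Step 1: Convert thickness to cm: t = 0.115 um = 1.1500e-05 cm
Step 2: Rs = rho / t = 0.0764 / 1.1500e-05
Step 3: Rs = 6643.5 ohm/sq

6643.5


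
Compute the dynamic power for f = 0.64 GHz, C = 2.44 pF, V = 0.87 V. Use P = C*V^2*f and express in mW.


Step 1: V^2 = 0.87^2 = 0.7569 V^2
Step 2: P = C*V^2*f = 2.44e-12 F * 0.7569 * 0.64e9 Hz
Step 3: P = 1.18197504e-03 W
Step 4: P = 1.182 mW

1.182


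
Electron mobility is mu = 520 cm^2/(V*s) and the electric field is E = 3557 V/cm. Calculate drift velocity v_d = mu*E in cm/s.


Step 1: v_d = mu * E
Step 2: v_d = 520 * 3557 = 1849640
Step 3: v_d = 1.85e+06 cm/s

1.85e+06


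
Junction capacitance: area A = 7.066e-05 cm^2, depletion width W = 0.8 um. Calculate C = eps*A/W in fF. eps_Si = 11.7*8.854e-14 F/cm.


Step 1: eps_Si = 11.7 * 8.854e-14 = 1.035918e-12 F/cm
Step 2: W in cm = 0.8 * 1e-4 = 8.00e-05 cm
Step 3: C = 1.035918e-12 * 7.066e-05 / 8.00e-05 = 9.149746e-13 F
Step 4: C = 914.97 fF

914.97


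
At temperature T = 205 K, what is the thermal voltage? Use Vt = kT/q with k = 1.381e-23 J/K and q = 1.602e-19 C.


Step 1: kT = 1.381e-23 * 205 = 2.83105e-21 J
Step 2: Vt = kT/q = 2.83105e-21 / 1.602e-19
Step 3: Vt = 0.01767 V

0.01767


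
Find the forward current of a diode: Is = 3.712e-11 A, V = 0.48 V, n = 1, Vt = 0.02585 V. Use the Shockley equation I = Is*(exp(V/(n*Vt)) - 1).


Step 1: V/(n*Vt) = 0.48/(1*0.02585) = 18.5687
Step 2: exp(18.5687) = 1.1595e+08
Step 3: I = 3.712e-11 * (1.1595e+08 - 1) = 4.30e-03 A

4.30e-03


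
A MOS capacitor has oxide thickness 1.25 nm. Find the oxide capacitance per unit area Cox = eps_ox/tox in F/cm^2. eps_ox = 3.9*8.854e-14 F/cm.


Step 1: eps_ox = 3.9 * 8.854e-14 = 3.45306e-13 F/cm
Step 2: tox in cm = 1.25 nm * 1e-7 = 1.2500e-07 cm
Step 3: Cox = 3.45306e-13 / 1.2500e-07 = 2.76e-06 F/cm^2

2.76e-06


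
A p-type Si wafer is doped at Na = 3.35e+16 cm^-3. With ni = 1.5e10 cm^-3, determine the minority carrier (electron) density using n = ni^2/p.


Step 1: Majority hole concentration p ≈ Na = 3.35e+16 cm^-3
Step 2: n = ni^2 / Na = (1.5e10)^2 / 3.35e+16
Step 3: n = 6.72e+03 cm^-3

6.72e+03


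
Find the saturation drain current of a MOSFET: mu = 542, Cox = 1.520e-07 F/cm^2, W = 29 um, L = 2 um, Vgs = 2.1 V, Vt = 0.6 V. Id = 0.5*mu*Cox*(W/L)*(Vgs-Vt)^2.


Step 1: Overdrive voltage Vov = Vgs - Vt = 2.1 - 0.6 = 1.5 V
Step 2: W/L = 29/2 = 14.5
Step 3: Id = 0.5 * 542 * 1.520e-07 * 14.5 * 1.5^2
Step 4: Id = 1.34e-03 A

1.34e-03


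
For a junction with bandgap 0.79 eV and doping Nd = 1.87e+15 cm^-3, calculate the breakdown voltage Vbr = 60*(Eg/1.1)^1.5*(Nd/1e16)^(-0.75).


Step 1: Eg/1.1 = 0.79/1.1 = 0.718182
Step 2: (Eg/1.1)^1.5 = 0.718182^1.5 = 0.608628
Step 3: (Nd/1e16)^(-0.75) = (0.187)^(-0.75) = 3.516566
Step 4: Vbr = 60 * 0.608628 * 3.516566 = 128.4 V

128.4


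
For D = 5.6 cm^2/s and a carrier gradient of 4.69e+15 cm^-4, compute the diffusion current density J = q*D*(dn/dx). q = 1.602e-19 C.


Step 1: J = q * D * (dn/dx)
Step 2: J = 1.602e-19 * 5.6 * 4.69e+15
Step 3: J = 4.21e-03 A/cm^2

4.21e-03


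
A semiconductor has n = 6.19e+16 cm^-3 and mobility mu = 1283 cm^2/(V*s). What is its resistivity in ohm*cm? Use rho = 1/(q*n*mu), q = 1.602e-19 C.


Step 1: sigma = q * n * mu = 1.602e-19 * 6.19e+16 * 1283 = 1.27227e+01 S/cm
Step 2: rho = 1 / sigma = 1 / 1.27227e+01 = 0.0786 ohm*cm

0.0786


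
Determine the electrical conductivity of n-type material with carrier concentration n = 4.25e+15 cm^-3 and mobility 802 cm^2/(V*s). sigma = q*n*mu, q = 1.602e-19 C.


Step 1: sigma = q * n * mu
Step 2: sigma = 1.602e-19 * 4.25e+15 * 802
Step 3: sigma = 5.460e-01 S/cm

5.460e-01


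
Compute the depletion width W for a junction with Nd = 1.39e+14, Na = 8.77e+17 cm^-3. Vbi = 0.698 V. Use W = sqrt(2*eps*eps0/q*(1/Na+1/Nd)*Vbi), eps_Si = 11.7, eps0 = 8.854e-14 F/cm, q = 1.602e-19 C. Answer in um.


Step 1: 1/Na + 1/Nd = 1/8.77e+17 + 1/1.39e+14 = 7.19538e-15
Step 2: 2*eps*eps0/q = 2*11.7*8.854e-14/1.602e-19 = 1.293281e+07
Step 3: W^2 = 1.293281e+07 * 7.19538e-15 * 0.698 = 6.49534e-08
Step 4: W = sqrt(6.49534e-08) = 2.549e-04 cm = 2.549 um

2.549


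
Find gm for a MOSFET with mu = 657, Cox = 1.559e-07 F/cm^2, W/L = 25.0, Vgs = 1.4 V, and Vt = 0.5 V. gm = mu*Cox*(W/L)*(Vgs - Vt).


Step 1: Vov = Vgs - Vt = 1.4 - 0.5 = 0.9 V
Step 2: gm = mu * Cox * (W/L) * Vov
Step 3: gm = 657 * 1.559e-07 * 25.0 * 0.9 = 2.30e-03 S

2.30e-03


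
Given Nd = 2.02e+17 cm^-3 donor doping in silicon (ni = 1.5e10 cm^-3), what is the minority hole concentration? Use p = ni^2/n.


Step 1: Since Nd >> ni, n ≈ Nd = 2.02e+17 cm^-3
Step 2: p = ni^2 / n = (1.5e10)^2 / 2.02e+17
Step 3: p = 2.25e20 / 2.02e+17 = 1.11e+03 cm^-3

1.11e+03


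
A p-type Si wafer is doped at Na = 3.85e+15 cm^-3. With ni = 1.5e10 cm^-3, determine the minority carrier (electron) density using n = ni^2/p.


Step 1: Majority hole concentration p ≈ Na = 3.85e+15 cm^-3
Step 2: n = ni^2 / Na = (1.5e10)^2 / 3.85e+15
Step 3: n = 5.84e+04 cm^-3

5.84e+04


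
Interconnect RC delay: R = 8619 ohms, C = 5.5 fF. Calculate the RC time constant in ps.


Step 1: tau = R * C
Step 2: tau = 8619 * 5.5 fF = 8619 * 5.5e-15 F
Step 3: tau = 4.74045e-11 s = 47.4045 ps

47.4045


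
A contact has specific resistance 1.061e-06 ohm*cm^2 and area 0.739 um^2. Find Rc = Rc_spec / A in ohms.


Step 1: Convert area to cm^2: 0.739 um^2 = 7.3900e-09 cm^2
Step 2: Rc = Rc_spec / A = 1.061e-06 / 7.3900e-09
Step 3: Rc = 1.44e+02 ohms

1.44e+02


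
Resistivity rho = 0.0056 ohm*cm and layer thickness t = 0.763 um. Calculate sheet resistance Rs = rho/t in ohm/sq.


Step 1: Convert thickness to cm: t = 0.763 um = 7.6300e-05 cm
Step 2: Rs = rho / t = 0.0056 / 7.6300e-05
Step 3: Rs = 73.4 ohm/sq

73.4


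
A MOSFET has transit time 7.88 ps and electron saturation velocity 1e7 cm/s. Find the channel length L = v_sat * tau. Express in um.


Step 1: tau in seconds = 7.88 ps * 1e-12 = 7.8800e-12 s
Step 2: L = v_sat * tau = 1e7 * 7.8800e-12 = 7.8800e-05 cm
Step 3: L in um = 7.8800e-05 * 1e4 = 0.788 um

0.788


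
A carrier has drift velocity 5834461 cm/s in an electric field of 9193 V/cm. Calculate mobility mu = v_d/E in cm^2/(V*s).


Step 1: mu = v_d / E
Step 2: mu = 5834461 / 9193
Step 3: mu = 634.66 cm^2/(V*s)

634.66


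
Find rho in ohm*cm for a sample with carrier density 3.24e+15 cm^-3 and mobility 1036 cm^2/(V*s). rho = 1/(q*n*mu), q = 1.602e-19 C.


Step 1: sigma = q * n * mu = 1.602e-19 * 3.24e+15 * 1036 = 5.37734e-01 S/cm
Step 2: rho = 1 / sigma = 1 / 5.37734e-01 = 1.86 ohm*cm

1.86


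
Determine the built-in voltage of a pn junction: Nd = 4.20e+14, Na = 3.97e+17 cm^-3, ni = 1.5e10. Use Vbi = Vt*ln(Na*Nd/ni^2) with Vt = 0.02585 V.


Step 1: Compute Na*Nd/ni^2 = 3.97e+17 * 4.20e+14 / (1.5e10)^2 = 7.4107e+11
Step 2: ln(7.4107e+11) = 27.3314
Step 3: Vbi = 0.02585 * 27.3314 = 0.707 V

0.707


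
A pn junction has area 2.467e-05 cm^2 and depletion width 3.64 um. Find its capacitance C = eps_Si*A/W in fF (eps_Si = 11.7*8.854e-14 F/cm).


Step 1: eps_Si = 11.7 * 8.854e-14 = 1.035918e-12 F/cm
Step 2: W in cm = 3.64 * 1e-4 = 3.64e-04 cm
Step 3: C = 1.035918e-12 * 2.467e-05 / 3.64e-04 = 7.020906e-14 F
Step 4: C = 70.21 fF

70.21


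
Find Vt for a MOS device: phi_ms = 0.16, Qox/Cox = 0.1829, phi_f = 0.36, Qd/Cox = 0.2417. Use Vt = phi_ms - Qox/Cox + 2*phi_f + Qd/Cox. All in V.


Step 1: Vt = phi_ms - Qox/Cox + 2*phi_f + Qd/Cox
Step 2: Vt = 0.16 - 0.1829 + 2*0.36 + 0.2417
Step 3: Vt = 0.16 - 0.1829 + 0.72 + 0.2417
Step 4: Vt = 0.9388 V

0.9388


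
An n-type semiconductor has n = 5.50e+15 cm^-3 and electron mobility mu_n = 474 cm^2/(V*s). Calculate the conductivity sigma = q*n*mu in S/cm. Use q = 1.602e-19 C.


Step 1: sigma = q * n * mu
Step 2: sigma = 1.602e-19 * 5.50e+15 * 474
Step 3: sigma = 4.176e-01 S/cm

4.176e-01


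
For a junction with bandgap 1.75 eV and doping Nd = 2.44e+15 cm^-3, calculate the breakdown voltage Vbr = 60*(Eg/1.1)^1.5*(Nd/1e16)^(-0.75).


Step 1: Eg/1.1 = 1.75/1.1 = 1.590909
Step 2: (Eg/1.1)^1.5 = 1.590909^1.5 = 2.006633
Step 3: (Nd/1e16)^(-0.75) = (0.244)^(-0.75) = 2.880432
Step 4: Vbr = 60 * 2.006633 * 2.880432 = 346.8 V

346.8


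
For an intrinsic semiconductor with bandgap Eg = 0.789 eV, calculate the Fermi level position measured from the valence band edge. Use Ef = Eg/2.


Step 1: For an intrinsic semiconductor, the Fermi level sits at midgap.
Step 2: Ef = Eg / 2 = 0.789 / 2 = 0.3945 eV

0.3945


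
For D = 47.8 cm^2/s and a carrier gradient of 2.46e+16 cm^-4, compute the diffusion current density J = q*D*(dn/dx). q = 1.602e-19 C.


Step 1: J = q * D * (dn/dx)
Step 2: J = 1.602e-19 * 47.8 * 2.46e+16
Step 3: J = 1.88e-01 A/cm^2

1.88e-01


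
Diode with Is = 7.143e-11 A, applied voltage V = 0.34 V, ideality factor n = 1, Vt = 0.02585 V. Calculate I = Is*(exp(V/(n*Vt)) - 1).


Step 1: V/(n*Vt) = 0.34/(1*0.02585) = 13.1528
Step 2: exp(13.1528) = 5.1545e+05
Step 3: I = 7.143e-11 * (5.1545e+05 - 1) = 3.68e-05 A

3.68e-05


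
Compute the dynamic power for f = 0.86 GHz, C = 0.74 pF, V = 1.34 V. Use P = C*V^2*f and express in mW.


Step 1: V^2 = 1.34^2 = 1.7956 V^2
Step 2: P = C*V^2*f = 0.74e-12 F * 1.7956 * 0.86e9 Hz
Step 3: P = 1.14271984e-03 W
Step 4: P = 1.143 mW

1.143


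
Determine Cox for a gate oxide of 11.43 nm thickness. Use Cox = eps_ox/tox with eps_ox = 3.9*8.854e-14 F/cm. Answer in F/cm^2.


Step 1: eps_ox = 3.9 * 8.854e-14 = 3.45306e-13 F/cm
Step 2: tox in cm = 11.43 nm * 1e-7 = 1.1430e-06 cm
Step 3: Cox = 3.45306e-13 / 1.1430e-06 = 3.02e-07 F/cm^2

3.02e-07


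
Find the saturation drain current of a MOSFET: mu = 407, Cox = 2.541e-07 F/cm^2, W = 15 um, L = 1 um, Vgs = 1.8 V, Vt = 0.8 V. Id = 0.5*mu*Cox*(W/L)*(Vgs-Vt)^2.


Step 1: Overdrive voltage Vov = Vgs - Vt = 1.8 - 0.8 = 1.0 V
Step 2: W/L = 15/1 = 15
Step 3: Id = 0.5 * 407 * 2.541e-07 * 15 * 1.0^2
Step 4: Id = 7.76e-04 A

7.76e-04


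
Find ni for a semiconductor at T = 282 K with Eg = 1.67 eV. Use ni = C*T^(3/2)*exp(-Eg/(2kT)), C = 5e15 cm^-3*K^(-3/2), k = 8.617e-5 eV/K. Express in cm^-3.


Step 1: Compute kT = 8.617e-5 * 282 = 0.02429994 eV
Step 2: Exponent = -Eg/(2kT) = -1.67/(2*0.02429994) = -34.36222
Step 3: T^(3/2) = 282^1.5 = 4735.59
Step 4: ni = 5e15 * 4735.59 * exp(-34.36222) = 2.83e+04 cm^-3

2.83e+04


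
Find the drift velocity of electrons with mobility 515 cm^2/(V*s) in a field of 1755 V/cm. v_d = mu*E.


Step 1: v_d = mu * E
Step 2: v_d = 515 * 1755 = 903825
Step 3: v_d = 9.04e+05 cm/s

9.04e+05


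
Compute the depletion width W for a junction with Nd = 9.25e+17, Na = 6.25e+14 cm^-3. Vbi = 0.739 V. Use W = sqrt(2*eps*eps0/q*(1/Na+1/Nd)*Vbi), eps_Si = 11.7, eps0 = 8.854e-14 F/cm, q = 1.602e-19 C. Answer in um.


Step 1: 1/Na + 1/Nd = 1/6.25e+14 + 1/9.25e+17 = 1.60108e-15
Step 2: 2*eps*eps0/q = 2*11.7*8.854e-14/1.602e-19 = 1.293281e+07
Step 3: W^2 = 1.293281e+07 * 1.60108e-15 * 0.739 = 1.53021e-08
Step 4: W = sqrt(1.53021e-08) = 1.237e-04 cm = 1.237 um

1.237


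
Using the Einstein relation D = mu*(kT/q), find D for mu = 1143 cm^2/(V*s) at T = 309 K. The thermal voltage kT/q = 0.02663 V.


Step 1: D = mu * (kT/q)
Step 2: D = 1143 * 0.02663
Step 3: D = 30.44 cm^2/s

30.44


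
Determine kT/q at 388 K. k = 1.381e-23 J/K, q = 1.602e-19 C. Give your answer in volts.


Step 1: kT = 1.381e-23 * 388 = 5.35828e-21 J
Step 2: Vt = kT/q = 5.35828e-21 / 1.602e-19
Step 3: Vt = 0.03345 V

0.03345


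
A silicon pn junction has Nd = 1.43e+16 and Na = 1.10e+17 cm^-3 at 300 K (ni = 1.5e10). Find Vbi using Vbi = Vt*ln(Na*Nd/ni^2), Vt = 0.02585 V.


Step 1: Compute Na*Nd/ni^2 = 1.10e+17 * 1.43e+16 / (1.5e10)^2 = 6.9911e+12
Step 2: ln(6.9911e+12) = 29.5757
Step 3: Vbi = 0.02585 * 29.5757 = 0.765 V

0.765


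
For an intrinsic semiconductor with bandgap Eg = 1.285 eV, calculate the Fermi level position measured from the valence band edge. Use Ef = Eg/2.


Step 1: For an intrinsic semiconductor, the Fermi level sits at midgap.
Step 2: Ef = Eg / 2 = 1.285 / 2 = 0.6425 eV

0.6425


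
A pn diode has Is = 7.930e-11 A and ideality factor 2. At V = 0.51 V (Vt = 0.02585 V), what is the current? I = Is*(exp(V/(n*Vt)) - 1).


Step 1: V/(n*Vt) = 0.51/(2*0.02585) = 9.8646
Step 2: exp(9.8646) = 1.9237e+04
Step 3: I = 7.930e-11 * (1.9237e+04 - 1) = 1.53e-06 A

1.53e-06


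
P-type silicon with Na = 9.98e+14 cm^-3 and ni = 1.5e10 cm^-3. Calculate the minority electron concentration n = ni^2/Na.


Step 1: Majority hole concentration p ≈ Na = 9.98e+14 cm^-3
Step 2: n = ni^2 / Na = (1.5e10)^2 / 9.98e+14
Step 3: n = 2.25e+05 cm^-3

2.25e+05


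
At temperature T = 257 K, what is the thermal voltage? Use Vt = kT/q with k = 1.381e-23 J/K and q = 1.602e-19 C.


Step 1: kT = 1.381e-23 * 257 = 3.54917e-21 J
Step 2: Vt = kT/q = 3.54917e-21 / 1.602e-19
Step 3: Vt = 0.02215 V

0.02215


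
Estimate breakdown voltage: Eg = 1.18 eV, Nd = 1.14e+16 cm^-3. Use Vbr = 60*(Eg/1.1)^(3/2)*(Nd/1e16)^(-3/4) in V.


Step 1: Eg/1.1 = 1.18/1.1 = 1.072727
Step 2: (Eg/1.1)^1.5 = 1.072727^1.5 = 1.111051
Step 3: (Nd/1e16)^(-0.75) = (1.14)^(-0.75) = 0.906403
Step 4: Vbr = 60 * 1.111051 * 0.906403 = 60.4 V

60.4


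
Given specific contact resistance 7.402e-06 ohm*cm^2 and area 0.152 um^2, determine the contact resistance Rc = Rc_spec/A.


Step 1: Convert area to cm^2: 0.152 um^2 = 1.5200e-09 cm^2
Step 2: Rc = Rc_spec / A = 7.402e-06 / 1.5200e-09
Step 3: Rc = 4.87e+03 ohms

4.87e+03


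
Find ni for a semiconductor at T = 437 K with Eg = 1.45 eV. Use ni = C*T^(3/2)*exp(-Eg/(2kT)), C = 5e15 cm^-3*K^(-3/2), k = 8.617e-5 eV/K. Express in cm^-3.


Step 1: Compute kT = 8.617e-5 * 437 = 0.03765629 eV
Step 2: Exponent = -Eg/(2kT) = -1.45/(2*0.03765629) = -19.25309
Step 3: T^(3/2) = 437^1.5 = 9135.29
Step 4: ni = 5e15 * 9135.29 * exp(-19.25309) = 1.99e+11 cm^-3

1.99e+11


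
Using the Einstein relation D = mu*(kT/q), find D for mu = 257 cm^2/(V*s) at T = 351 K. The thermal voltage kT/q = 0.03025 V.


Step 1: D = mu * (kT/q)
Step 2: D = 257 * 0.03025
Step 3: D = 7.77 cm^2/s

7.77


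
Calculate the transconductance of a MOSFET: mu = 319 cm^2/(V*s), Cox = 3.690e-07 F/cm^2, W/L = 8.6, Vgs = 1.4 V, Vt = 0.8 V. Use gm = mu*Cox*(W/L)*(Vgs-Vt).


Step 1: Vov = Vgs - Vt = 1.4 - 0.8 = 0.6 V
Step 2: gm = mu * Cox * (W/L) * Vov
Step 3: gm = 319 * 3.690e-07 * 8.6 * 0.6 = 6.07e-04 S

6.07e-04


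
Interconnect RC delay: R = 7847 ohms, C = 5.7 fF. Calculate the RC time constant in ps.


Step 1: tau = R * C
Step 2: tau = 7847 * 5.7 fF = 7847 * 5.7e-15 F
Step 3: tau = 4.47279e-11 s = 44.7279 ps

44.7279


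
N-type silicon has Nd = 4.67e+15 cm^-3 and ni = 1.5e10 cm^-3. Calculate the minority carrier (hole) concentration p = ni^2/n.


Step 1: Since Nd >> ni, n ≈ Nd = 4.67e+15 cm^-3
Step 2: p = ni^2 / n = (1.5e10)^2 / 4.67e+15
Step 3: p = 2.25e20 / 4.67e+15 = 4.82e+04 cm^-3

4.82e+04


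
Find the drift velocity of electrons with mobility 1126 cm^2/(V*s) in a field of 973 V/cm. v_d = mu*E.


Step 1: v_d = mu * E
Step 2: v_d = 1126 * 973 = 1095598
Step 3: v_d = 1.10e+06 cm/s

1.10e+06


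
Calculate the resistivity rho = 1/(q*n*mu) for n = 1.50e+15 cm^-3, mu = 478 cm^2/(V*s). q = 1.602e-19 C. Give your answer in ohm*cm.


Step 1: sigma = q * n * mu = 1.602e-19 * 1.50e+15 * 478 = 1.14863e-01 S/cm
Step 2: rho = 1 / sigma = 1 / 1.14863e-01 = 8.706 ohm*cm

8.706


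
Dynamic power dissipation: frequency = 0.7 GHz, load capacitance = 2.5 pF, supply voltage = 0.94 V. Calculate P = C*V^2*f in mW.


Step 1: V^2 = 0.94^2 = 0.8836 V^2
Step 2: P = C*V^2*f = 2.5e-12 F * 0.8836 * 0.7e9 Hz
Step 3: P = 1.5463e-03 W
Step 4: P = 1.546 mW

1.546


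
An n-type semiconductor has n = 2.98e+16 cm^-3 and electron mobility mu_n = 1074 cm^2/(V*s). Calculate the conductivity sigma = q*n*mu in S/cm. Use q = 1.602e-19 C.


Step 1: sigma = q * n * mu
Step 2: sigma = 1.602e-19 * 2.98e+16 * 1074
Step 3: sigma = 5.127e+00 S/cm

5.127e+00


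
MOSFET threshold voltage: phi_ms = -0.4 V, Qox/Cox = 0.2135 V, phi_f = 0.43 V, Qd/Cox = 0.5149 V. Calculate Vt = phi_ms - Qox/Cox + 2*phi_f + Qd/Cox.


Step 1: Vt = phi_ms - Qox/Cox + 2*phi_f + Qd/Cox
Step 2: Vt = -0.4 - 0.2135 + 2*0.43 + 0.5149
Step 3: Vt = -0.4 - 0.2135 + 0.86 + 0.5149
Step 4: Vt = 0.7614 V

0.7614


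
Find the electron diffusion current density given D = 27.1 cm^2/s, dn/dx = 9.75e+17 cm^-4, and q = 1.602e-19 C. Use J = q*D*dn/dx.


Step 1: J = q * D * (dn/dx)
Step 2: J = 1.602e-19 * 27.1 * 9.75e+17
Step 3: J = 4.23e+00 A/cm^2

4.23e+00


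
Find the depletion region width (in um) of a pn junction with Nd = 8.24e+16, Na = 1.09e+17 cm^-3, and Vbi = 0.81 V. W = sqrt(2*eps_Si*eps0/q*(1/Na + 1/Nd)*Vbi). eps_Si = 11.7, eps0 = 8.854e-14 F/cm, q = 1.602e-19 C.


Step 1: 1/Na + 1/Nd = 1/1.09e+17 + 1/8.24e+16 = 2.13102e-17
Step 2: 2*eps*eps0/q = 2*11.7*8.854e-14/1.602e-19 = 1.293281e+07
Step 3: W^2 = 1.293281e+07 * 2.13102e-17 * 0.81 = 2.23237e-10
Step 4: W = sqrt(2.23237e-10) = 1.494e-05 cm = 0.1494 um

0.1494


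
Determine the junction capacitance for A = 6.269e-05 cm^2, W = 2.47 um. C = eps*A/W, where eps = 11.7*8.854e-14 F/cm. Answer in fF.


Step 1: eps_Si = 11.7 * 8.854e-14 = 1.035918e-12 F/cm
Step 2: W in cm = 2.47 * 1e-4 = 2.47e-04 cm
Step 3: C = 1.035918e-12 * 6.269e-05 / 2.47e-04 = 2.629219e-13 F
Step 4: C = 262.92 fF

262.92


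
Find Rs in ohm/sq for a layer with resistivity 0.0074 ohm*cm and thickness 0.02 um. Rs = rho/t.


Step 1: Convert thickness to cm: t = 0.02 um = 2.0000e-06 cm
Step 2: Rs = rho / t = 0.0074 / 2.0000e-06
Step 3: Rs = 3700.0 ohm/sq

3700.0


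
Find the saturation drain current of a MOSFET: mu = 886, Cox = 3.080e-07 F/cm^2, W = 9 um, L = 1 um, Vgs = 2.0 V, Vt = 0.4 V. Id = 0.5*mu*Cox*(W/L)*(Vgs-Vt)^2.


Step 1: Overdrive voltage Vov = Vgs - Vt = 2.0 - 0.4 = 1.6 V
Step 2: W/L = 9/1 = 9
Step 3: Id = 0.5 * 886 * 3.080e-07 * 9 * 1.6^2
Step 4: Id = 3.14e-03 A

3.14e-03


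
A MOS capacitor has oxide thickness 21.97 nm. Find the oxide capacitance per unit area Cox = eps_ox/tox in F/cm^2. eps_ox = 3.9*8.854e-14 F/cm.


Step 1: eps_ox = 3.9 * 8.854e-14 = 3.45306e-13 F/cm
Step 2: tox in cm = 21.97 nm * 1e-7 = 2.1970e-06 cm
Step 3: Cox = 3.45306e-13 / 2.1970e-06 = 1.57e-07 F/cm^2

1.57e-07


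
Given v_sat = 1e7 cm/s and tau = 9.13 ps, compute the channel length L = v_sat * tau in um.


Step 1: tau in seconds = 9.13 ps * 1e-12 = 9.1300e-12 s
Step 2: L = v_sat * tau = 1e7 * 9.1300e-12 = 9.1300e-05 cm
Step 3: L in um = 9.1300e-05 * 1e4 = 0.913 um

0.913


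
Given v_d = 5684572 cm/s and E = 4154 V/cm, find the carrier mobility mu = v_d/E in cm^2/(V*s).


Step 1: mu = v_d / E
Step 2: mu = 5684572 / 4154
Step 3: mu = 1368.46 cm^2/(V*s)

1368.46


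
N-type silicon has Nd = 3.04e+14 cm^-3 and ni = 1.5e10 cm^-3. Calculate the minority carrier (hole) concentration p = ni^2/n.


Step 1: Since Nd >> ni, n ≈ Nd = 3.04e+14 cm^-3
Step 2: p = ni^2 / n = (1.5e10)^2 / 3.04e+14
Step 3: p = 2.25e20 / 3.04e+14 = 7.40e+05 cm^-3

7.40e+05


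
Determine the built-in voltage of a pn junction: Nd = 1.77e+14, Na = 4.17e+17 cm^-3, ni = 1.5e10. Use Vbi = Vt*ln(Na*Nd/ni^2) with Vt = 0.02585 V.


Step 1: Compute Na*Nd/ni^2 = 4.17e+17 * 1.77e+14 / (1.5e10)^2 = 3.2804e+11
Step 2: ln(3.2804e+11) = 26.5164
Step 3: Vbi = 0.02585 * 26.5164 = 0.685 V

0.685


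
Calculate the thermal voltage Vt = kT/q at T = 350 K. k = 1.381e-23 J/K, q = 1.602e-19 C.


Step 1: kT = 1.381e-23 * 350 = 4.8335e-21 J
Step 2: Vt = kT/q = 4.8335e-21 / 1.602e-19
Step 3: Vt = 0.03017 V

0.03017


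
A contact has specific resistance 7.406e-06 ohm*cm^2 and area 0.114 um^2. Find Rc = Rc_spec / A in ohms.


Step 1: Convert area to cm^2: 0.114 um^2 = 1.1400e-09 cm^2
Step 2: Rc = Rc_spec / A = 7.406e-06 / 1.1400e-09
Step 3: Rc = 6.50e+03 ohms

6.50e+03


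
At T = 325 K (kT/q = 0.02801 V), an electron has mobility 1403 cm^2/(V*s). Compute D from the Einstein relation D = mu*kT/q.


Step 1: D = mu * (kT/q)
Step 2: D = 1403 * 0.02801
Step 3: D = 39.3 cm^2/s

39.3


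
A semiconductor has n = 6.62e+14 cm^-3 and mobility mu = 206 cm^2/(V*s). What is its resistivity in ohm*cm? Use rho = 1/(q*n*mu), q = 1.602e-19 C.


Step 1: sigma = q * n * mu = 1.602e-19 * 6.62e+14 * 206 = 2.18468e-02 S/cm
Step 2: rho = 1 / sigma = 1 / 2.18468e-02 = 45.77 ohm*cm

45.77


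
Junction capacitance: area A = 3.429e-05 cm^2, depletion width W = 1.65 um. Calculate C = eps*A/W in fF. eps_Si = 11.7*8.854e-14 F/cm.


Step 1: eps_Si = 11.7 * 8.854e-14 = 1.035918e-12 F/cm
Step 2: W in cm = 1.65 * 1e-4 = 1.65e-04 cm
Step 3: C = 1.035918e-12 * 3.429e-05 / 1.65e-04 = 2.152826e-13 F
Step 4: C = 215.28 fF

215.28


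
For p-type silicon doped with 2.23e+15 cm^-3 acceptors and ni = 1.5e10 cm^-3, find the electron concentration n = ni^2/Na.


Step 1: Majority hole concentration p ≈ Na = 2.23e+15 cm^-3
Step 2: n = ni^2 / Na = (1.5e10)^2 / 2.23e+15
Step 3: n = 1.01e+05 cm^-3

1.01e+05


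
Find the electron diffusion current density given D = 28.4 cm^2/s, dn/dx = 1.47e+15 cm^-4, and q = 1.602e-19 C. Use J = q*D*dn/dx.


Step 1: J = q * D * (dn/dx)
Step 2: J = 1.602e-19 * 28.4 * 1.47e+15
Step 3: J = 6.69e-03 A/cm^2

6.69e-03


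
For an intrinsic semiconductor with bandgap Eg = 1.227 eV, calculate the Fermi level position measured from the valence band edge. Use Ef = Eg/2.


Step 1: For an intrinsic semiconductor, the Fermi level sits at midgap.
Step 2: Ef = Eg / 2 = 1.227 / 2 = 0.6135 eV

0.6135


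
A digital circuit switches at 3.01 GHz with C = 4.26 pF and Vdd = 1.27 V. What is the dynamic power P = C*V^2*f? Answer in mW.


Step 1: V^2 = 1.27^2 = 1.6129 V^2
Step 2: P = C*V^2*f = 4.26e-12 F * 1.6129 * 3.01e9 Hz
Step 3: P = 2.068157154e-02 W
Step 4: P = 20.682 mW

20.682


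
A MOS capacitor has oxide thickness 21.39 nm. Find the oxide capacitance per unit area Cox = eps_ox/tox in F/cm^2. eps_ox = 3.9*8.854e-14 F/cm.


Step 1: eps_ox = 3.9 * 8.854e-14 = 3.45306e-13 F/cm
Step 2: tox in cm = 21.39 nm * 1e-7 = 2.1390e-06 cm
Step 3: Cox = 3.45306e-13 / 2.1390e-06 = 1.61e-07 F/cm^2

1.61e-07


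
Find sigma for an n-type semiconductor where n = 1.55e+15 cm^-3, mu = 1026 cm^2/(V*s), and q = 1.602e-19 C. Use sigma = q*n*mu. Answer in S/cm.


Step 1: sigma = q * n * mu
Step 2: sigma = 1.602e-19 * 1.55e+15 * 1026
Step 3: sigma = 2.548e-01 S/cm

2.548e-01


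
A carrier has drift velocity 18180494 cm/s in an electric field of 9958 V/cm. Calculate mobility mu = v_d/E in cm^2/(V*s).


Step 1: mu = v_d / E
Step 2: mu = 18180494 / 9958
Step 3: mu = 1825.72 cm^2/(V*s)

1825.72


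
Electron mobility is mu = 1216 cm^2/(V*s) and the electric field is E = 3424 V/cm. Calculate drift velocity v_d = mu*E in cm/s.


Step 1: v_d = mu * E
Step 2: v_d = 1216 * 3424 = 4163584
Step 3: v_d = 4.16e+06 cm/s

4.16e+06


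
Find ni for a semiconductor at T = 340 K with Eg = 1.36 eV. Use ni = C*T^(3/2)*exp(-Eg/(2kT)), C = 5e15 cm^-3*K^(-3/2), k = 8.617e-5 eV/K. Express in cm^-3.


Step 1: Compute kT = 8.617e-5 * 340 = 0.0292978 eV
Step 2: Exponent = -Eg/(2kT) = -1.36/(2*0.0292978) = -23.20993
Step 3: T^(3/2) = 340^1.5 = 6269.29
Step 4: ni = 5e15 * 6269.29 * exp(-23.20993) = 2.61e+09 cm^-3

2.61e+09


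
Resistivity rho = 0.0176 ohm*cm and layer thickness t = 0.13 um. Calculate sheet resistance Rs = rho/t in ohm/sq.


Step 1: Convert thickness to cm: t = 0.13 um = 1.3000e-05 cm
Step 2: Rs = rho / t = 0.0176 / 1.3000e-05
Step 3: Rs = 1353.8 ohm/sq

1353.8


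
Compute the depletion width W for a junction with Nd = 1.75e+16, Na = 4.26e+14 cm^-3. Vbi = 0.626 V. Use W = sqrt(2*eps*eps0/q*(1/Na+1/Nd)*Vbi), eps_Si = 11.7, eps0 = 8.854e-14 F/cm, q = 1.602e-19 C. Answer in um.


Step 1: 1/Na + 1/Nd = 1/4.26e+14 + 1/1.75e+16 = 2.40456e-15
Step 2: 2*eps*eps0/q = 2*11.7*8.854e-14/1.602e-19 = 1.293281e+07
Step 3: W^2 = 1.293281e+07 * 2.40456e-15 * 0.626 = 1.94672e-08
Step 4: W = sqrt(1.94672e-08) = 1.395e-04 cm = 1.395 um

1.395


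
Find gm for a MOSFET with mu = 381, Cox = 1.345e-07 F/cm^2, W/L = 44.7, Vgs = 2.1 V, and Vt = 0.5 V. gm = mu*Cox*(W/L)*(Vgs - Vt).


Step 1: Vov = Vgs - Vt = 2.1 - 0.5 = 1.6 V
Step 2: gm = mu * Cox * (W/L) * Vov
Step 3: gm = 381 * 1.345e-07 * 44.7 * 1.6 = 3.67e-03 S

3.67e-03


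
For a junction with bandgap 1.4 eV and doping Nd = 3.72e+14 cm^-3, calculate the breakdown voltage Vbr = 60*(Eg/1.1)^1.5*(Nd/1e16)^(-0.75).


Step 1: Eg/1.1 = 1.4/1.1 = 1.272727
Step 2: (Eg/1.1)^1.5 = 1.272727^1.5 = 1.435830
Step 3: (Nd/1e16)^(-0.75) = (0.0372)^(-0.75) = 11.805729
Step 4: Vbr = 60 * 1.435830 * 11.805729 = 1017.1 V

1017.1


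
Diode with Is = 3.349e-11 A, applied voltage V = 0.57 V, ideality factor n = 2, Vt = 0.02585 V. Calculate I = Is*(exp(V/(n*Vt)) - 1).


Step 1: V/(n*Vt) = 0.57/(2*0.02585) = 11.0251
Step 2: exp(11.0251) = 6.1396e+04
Step 3: I = 3.349e-11 * (6.1396e+04 - 1) = 2.06e-06 A

2.06e-06


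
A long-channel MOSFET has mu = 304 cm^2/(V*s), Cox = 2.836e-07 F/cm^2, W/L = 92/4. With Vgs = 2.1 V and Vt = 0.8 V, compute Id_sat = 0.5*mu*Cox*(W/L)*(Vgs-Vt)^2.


Step 1: Overdrive voltage Vov = Vgs - Vt = 2.1 - 0.8 = 1.3 V
Step 2: W/L = 92/4 = 23
Step 3: Id = 0.5 * 304 * 2.836e-07 * 23 * 1.3^2
Step 4: Id = 1.68e-03 A

1.68e-03


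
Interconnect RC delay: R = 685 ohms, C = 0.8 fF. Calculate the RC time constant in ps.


Step 1: tau = R * C
Step 2: tau = 685 * 0.8 fF = 685 * 8.0e-16 F
Step 3: tau = 5.48e-13 s = 0.548 ps

0.548


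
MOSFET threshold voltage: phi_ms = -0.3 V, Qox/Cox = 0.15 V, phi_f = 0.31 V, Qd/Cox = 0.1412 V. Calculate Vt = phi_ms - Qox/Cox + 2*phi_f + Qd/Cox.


Step 1: Vt = phi_ms - Qox/Cox + 2*phi_f + Qd/Cox
Step 2: Vt = -0.3 - 0.15 + 2*0.31 + 0.1412
Step 3: Vt = -0.3 - 0.15 + 0.62 + 0.1412
Step 4: Vt = 0.3112 V

0.3112


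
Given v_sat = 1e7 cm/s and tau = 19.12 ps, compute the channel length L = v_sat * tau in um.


Step 1: tau in seconds = 19.12 ps * 1e-12 = 1.9120e-11 s
Step 2: L = v_sat * tau = 1e7 * 1.9120e-11 = 1.9120e-04 cm
Step 3: L in um = 1.9120e-04 * 1e4 = 1.912 um

1.912
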